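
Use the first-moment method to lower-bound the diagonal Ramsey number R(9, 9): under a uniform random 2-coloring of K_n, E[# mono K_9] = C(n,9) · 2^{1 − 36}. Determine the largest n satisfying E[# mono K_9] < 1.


We need C(n, 9) · 2^{1 − 36} < 1, i.e. C(n, 9) < 2^{36 − 1} = 34359738368.
Check values of n near the boundary:
  n = 64: C(64, 9) = 27540584512; 27540584512 < 34359738368? YES
  n = 65: C(65, 9) = 31966749880; 31966749880 < 34359738368? YES
  n = 66: C(66, 9) = 37014131440; 37014131440 < 34359738368? NO
  n = 67: C(67, 9) = 42757703560; 42757703560 < 34359738368? NO
The largest n with C(n, 9) < 34359738368 is n = 65 (where E[X] = 3995843735/4294967296 ≈ 0.93035). Hence R(9, 9) > 65, i.e. R(9, 9) ≥ 66.

Largest n = 65; hence R(9, 9) > 65.


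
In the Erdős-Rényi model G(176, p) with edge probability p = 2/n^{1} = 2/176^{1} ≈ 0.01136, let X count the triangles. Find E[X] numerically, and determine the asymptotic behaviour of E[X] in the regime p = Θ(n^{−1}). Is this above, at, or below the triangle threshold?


Number of potential triangles: C(176, 3) = 893200.
Each occurs with probability p³ ≈ (0.01136)³ ≈ 1.467412e-06.
By linearity: E[X] = C(176, 3)·p³ ≈ 893200 · 1.467412e-06 ≈ 1.3107.
Here α = 1, so p = 2/n is exactly at the triangle threshold p ~ 1/n. Asymptotically E[X] → c³/6 = 2³/6 = 4/3 ≈ 1.3333, a bounded constant. In this regime the triangle count is asymptotically Poisson(c³/6).

E[X] ≈ 1.3107; in regime p = Θ(1/n^{1}) E[X] stays bounded (at the triangle threshold p ~ 1/n).


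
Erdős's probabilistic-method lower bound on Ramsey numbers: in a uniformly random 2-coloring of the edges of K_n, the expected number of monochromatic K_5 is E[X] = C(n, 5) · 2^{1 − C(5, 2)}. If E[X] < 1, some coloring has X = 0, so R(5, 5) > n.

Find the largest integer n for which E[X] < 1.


We need C(n, 5) · 2^{1 − 10} < 1, i.e. C(n, 5) < 2^{10 − 1} = 512.
Check values of n near the boundary:
  n = 9: C(9, 5) = 126; 126 < 512? YES
  n = 10: C(10, 5) = 252; 252 < 512? YES
  n = 11: C(11, 5) = 462; 462 < 512? YES
  n = 12: C(12, 5) = 792; 792 < 512? NO
The largest n with C(n, 5) < 512 is n = 11 (where E[X] = 231/256 ≈ 0.902). Hence R(5, 5) > 11, i.e. R(5, 5) ≥ 12.

Largest n = 11; hence R(5, 5) > 11.


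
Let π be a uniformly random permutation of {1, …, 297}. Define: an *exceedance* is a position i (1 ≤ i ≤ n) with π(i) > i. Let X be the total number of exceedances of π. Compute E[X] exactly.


Write X = Σ_{i=1}^{297} X_i, where X_i = 1_{π(i) > i}.
For each fixed i, π(i) is uniform over {1, …, 297} (marginal of a uniform permutation), so P[π(i) > i] = (n − i)/n. Summing: Σ_{i=1}^{297} (n − i)/n = (0 + 1 + … + 296)/297 = 297(297 − 1)/(2·297) = (297 − 1)/2.
Hence E[X] = Σ_{i=1}^{297} (297 − i)/297 = 148 ≈ 148.0000.

E[X] = 148 = 148.0000.


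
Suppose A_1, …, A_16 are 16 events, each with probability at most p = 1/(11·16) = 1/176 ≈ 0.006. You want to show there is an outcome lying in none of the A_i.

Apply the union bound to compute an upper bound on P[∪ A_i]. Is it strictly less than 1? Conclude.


Union bound: P[∪_{i=1}^{16} A_i] ≤ Σ_i P[A_i] ≤ 16·p = 16·(1/176) = 1/11.
Numerically: 1/11 ≈ 0.091.
Is 1/11 < 1? YES.
Since P[∪ A_i] ≤ 1/11 < 1, the complement has P[∩ A_i^c] ≥ 1 − 1/11 = 10/11 > 0, so some outcome avoids every A_i.

16·p = 1/11 ≈ 0.091; existence CERTIFIED by the union bound.


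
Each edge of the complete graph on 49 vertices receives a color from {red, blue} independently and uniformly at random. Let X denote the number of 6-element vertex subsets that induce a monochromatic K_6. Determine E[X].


Let X = Σ_S X_S over the C(49, 6) = 13983816 subsets S of size 6, where X_S = 1 if the K_6 on S is monochromatic.
For a fixed S, the K_6 on S has C(6, 2) = 15 edges. P[all 15 edges red] = (1/2)^15, and likewise for blue, so P[monochromatic] = 2·(1/2)^15 = 2^{1 − 15} = 1/16384.
By linearity: E[X] = C(49, 6) · 2^{1 − 15} = 13983816 · 1/16384 = 1747977/2048.
Numerically: E[X] ≈ 853.504395.

E[X] = C(49,6)·2^(1−C(6,2)) = 1747977/2048 ≈ 853.504395.


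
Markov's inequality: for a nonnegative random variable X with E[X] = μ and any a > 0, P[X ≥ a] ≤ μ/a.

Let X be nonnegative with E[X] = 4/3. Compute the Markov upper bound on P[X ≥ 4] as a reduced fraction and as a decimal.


μ = E[X] = 4/3, a = 4.
Markov: P[X ≥ 4] ≤ μ/a = (4/3)/4 = 1/3.
Numerically: ≈ 0.333333.
(Since a = 4 > μ = 1.333333, the bound 1/3 is < 1 and informative.)

P[X ≥ 4] ≤ 1/3 ≈ 0.333333.


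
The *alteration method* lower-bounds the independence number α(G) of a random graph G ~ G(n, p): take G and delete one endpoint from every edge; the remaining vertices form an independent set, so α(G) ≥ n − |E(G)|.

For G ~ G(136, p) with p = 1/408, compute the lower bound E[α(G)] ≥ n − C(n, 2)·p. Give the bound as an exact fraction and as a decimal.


E[|E(G)|] = C(136, 2)·p = 9180 · (1/408) = 45/2.
E[α(G)] ≥ n − E[|E(G)|] = 136 − 45/2 = 227/2.
Numerically: ≈ 113.500.
(This is only a lower bound; the true E[α(G)] may be larger.)

E[α(G)] ≥ 227/2 ≈ 113.500.


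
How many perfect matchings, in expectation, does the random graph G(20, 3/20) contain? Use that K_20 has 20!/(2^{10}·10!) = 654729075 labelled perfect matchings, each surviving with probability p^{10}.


K_20 has 20!/(2^{10}·10!) = 654729075 labelled perfect matchings.
For each such perfect matching H, let X_H = 1 if all 10 edges of H are present in G. Then P[X_H = 1] = p^{10} = (3/20)^{10} = 59049/10240000000000.
By linearity of expectation: E[X] = Σ_H E[X_H] = 654729075 · p^{10} = 654729075 · 59049/10240000000000 = 1546443885987/409600000000.
Numerically: E[X] ≈ 3.7755.

E[X] = 654729075 · (3/20)^{10} = 1546443885987/409600000000 ≈ 3.7755.


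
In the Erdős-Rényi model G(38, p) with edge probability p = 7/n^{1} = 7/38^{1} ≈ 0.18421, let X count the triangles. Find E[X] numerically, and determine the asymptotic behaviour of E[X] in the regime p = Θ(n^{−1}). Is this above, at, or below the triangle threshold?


Number of potential triangles: C(38, 3) = 8436.
Each occurs with probability p³ ≈ (0.18421)³ ≈ 6.2509112e-03.
By linearity: E[X] = C(38, 3)·p³ ≈ 8436 · 6.2509112e-03 ≈ 52.73269.
Here α = 1, so p = 7/n is exactly at the triangle threshold p ~ 1/n. Asymptotically E[X] → c³/6 = 7³/6 = 343/6 ≈ 57.16667, a bounded constant. In this regime the triangle count is asymptotically Poisson(c³/6).

E[X] ≈ 52.73269; in regime p = Θ(1/n^{1}) E[X] stays bounded (at the triangle threshold p ~ 1/n).


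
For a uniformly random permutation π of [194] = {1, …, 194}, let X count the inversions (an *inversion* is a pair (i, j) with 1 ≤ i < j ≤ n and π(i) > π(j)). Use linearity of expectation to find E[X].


Write X = Σ X_I over the C(194, 2) = 18721 pairs i < j, with X_I the indicator of one inversion.
There are 18721 indicators.
For each fixed pair i < j, the values π(i) and π(j) are two distinct elements of {1, …, 194} in uniformly random order; by symmetry P[π(i) > π(j)] = 1/2.
By linearity: E[X] = 18721 · (1/2) = C(194, 2) · (1/2) = 18721/2 = 18721/2 ≈ 9360.500.

E[X] = 18721/2 = 9360.500.


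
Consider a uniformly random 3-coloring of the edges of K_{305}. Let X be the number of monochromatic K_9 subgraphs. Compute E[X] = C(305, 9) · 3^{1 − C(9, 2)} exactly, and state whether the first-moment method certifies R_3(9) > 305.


E[X] = C(305, 9) · 3^{1 − 36} = 55871664980896050 · 3^{−35} = 55871664980896050/50031545098999707.
As a reduced fraction: E[X] = 18623888326965350/16677181699666569 ≈ 1.1167.
Is E[X] < 1? NO.
Since E[X] ≥ 1, the first-moment bound is inconclusive at n = 305; it does NOT by itself certify R_3(9) > 305.

E[X] = 18623888326965350/16677181699666569 ≈ 1.1167; E[X] ≥ 1; first-moment method inconclusive here.


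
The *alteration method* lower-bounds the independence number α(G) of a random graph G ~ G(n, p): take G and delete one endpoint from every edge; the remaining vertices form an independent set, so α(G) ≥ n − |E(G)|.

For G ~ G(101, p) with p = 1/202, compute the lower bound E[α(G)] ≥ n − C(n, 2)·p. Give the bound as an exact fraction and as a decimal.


E[|E(G)|] = C(101, 2)·p = 5050 · (1/202) = 25.
E[α(G)] ≥ n − E[|E(G)|] = 101 − 25 = 76.
Numerically: ≈ 76.0000.
(This is only a lower bound; the true E[α(G)] may be larger.)

E[α(G)] ≥ 76 ≈ 76.0000.


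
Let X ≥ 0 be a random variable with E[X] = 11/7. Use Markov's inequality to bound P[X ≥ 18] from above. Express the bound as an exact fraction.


μ = E[X] = 11/7, a = 18.
Markov: P[X ≥ 18] ≤ μ/a = (11/7)/18 = 11/126.
Numerically: ≈ 0.08730.
(Since a = 18 > μ = 1.57143, the bound 11/126 is < 1 and informative.)

P[X ≥ 18] ≤ 11/126 ≈ 0.08730.


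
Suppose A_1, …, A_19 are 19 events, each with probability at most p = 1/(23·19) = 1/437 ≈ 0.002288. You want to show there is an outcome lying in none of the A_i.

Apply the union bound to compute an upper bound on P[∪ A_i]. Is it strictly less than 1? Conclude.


Union bound: P[∪_{i=1}^{19} A_i] ≤ Σ_i P[A_i] ≤ 19·p = 19·(1/437) = 1/23.
Numerically: 1/23 ≈ 0.043478.
Is 1/23 < 1? YES.
Since P[∪ A_i] ≤ 1/23 < 1, the complement has P[∩ A_i^c] ≥ 1 − 1/23 = 22/23 > 0, so some outcome avoids every A_i.

19·p = 1/23 ≈ 0.043478; existence CERTIFIED by the union bound.


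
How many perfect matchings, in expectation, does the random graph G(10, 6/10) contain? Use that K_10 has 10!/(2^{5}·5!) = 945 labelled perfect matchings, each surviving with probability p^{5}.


K_10 has 10!/(2^{5}·5!) = 945 labelled perfect matchings.
For each such perfect matching H, let X_H = 1 if all 5 edges of H are present in G. Then P[X_H = 1] = p^{5} = (3/5)^{5} = 243/3125.
By linearity of expectation: E[X] = Σ_H E[X_H] = 945 · p^{5} = 945 · 243/3125 = 45927/625.
Numerically: E[X] ≈ 73.5.

E[X] = 945 · (3/5)^{5} = 45927/625 ≈ 73.5.


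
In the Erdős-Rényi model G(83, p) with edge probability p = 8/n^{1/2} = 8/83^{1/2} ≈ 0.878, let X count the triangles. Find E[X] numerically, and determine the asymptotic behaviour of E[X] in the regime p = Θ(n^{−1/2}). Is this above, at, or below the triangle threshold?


Number of potential triangles: C(83, 3) = 91881.
Each occurs with probability p³ ≈ (0.878)³ ≈ 6.77100e-01.
By linearity: E[X] = C(83, 3)·p³ ≈ 91881 · 6.77100e-01 ≈ 62212.626.
Since α = 1/2 < 1, p = c/n^{1/2} ≫ 1/n is above the triangle threshold p ~ 1/n. Asymptotically E[X] ~ (c³/6)·n^{3(1−α)} = (8³/6)·n^{1.5} → ∞; triangles are abundant w.h.p.

E[X] ≈ 62212.626; in regime p = Θ(1/n^{1/2}) E[X] diverges (above the triangle threshold p ~ 1/n).


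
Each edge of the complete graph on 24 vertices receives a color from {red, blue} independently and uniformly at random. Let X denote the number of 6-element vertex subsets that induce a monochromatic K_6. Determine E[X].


Let X = Σ_S X_S over the C(24, 6) = 134596 subsets S of size 6, where X_S = 1 if the K_6 on S is monochromatic.
For a fixed S, the K_6 on S has C(6, 2) = 15 edges. P[all 15 edges red] = (1/2)^15, and likewise for blue, so P[monochromatic] = 2·(1/2)^15 = 2^{1 − 15} = 1/16384.
By linearity: E[X] = C(24, 6) · 2^{1 − 15} = 134596 · 1/16384 = 33649/4096.
Numerically: E[X] ≈ 8.21509.

E[X] = C(24,6)·2^(1−C(6,2)) = 33649/4096 ≈ 8.21509.


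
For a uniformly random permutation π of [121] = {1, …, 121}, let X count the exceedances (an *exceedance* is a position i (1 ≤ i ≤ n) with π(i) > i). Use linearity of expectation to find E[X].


Write X = Σ_{i=1}^{121} X_i, where X_i = 1_{π(i) > i}.
For each fixed i, π(i) is uniform over {1, …, 121} (marginal of a uniform permutation), so P[π(i) > i] = (n − i)/n. Summing: Σ_{i=1}^{121} (n − i)/n = (0 + 1 + … + 120)/121 = 121(121 − 1)/(2·121) = (121 − 1)/2.
Hence E[X] = Σ_{i=1}^{121} (121 − i)/121 = 60 ≈ 60.000.

E[X] = 60 = 60.000.


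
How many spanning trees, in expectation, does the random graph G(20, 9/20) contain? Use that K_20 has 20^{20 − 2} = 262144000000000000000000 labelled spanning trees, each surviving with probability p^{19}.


K_20 has 20^{20 − 2} = 262144000000000000000000 labelled spanning trees.
For each such spanning tree H, let X_H = 1 if all 19 edges of H are present in G. Then P[X_H = 1] = p^{19} = (9/20)^{19} = 1350851717672992089/5242880000000000000000000.
By linearity of expectation: E[X] = Σ_H E[X_H] = 262144000000000000000000 · p^{19} = 262144000000000000000000 · 1350851717672992089/5242880000000000000000000 = 1350851717672992089/20.
Numerically: E[X] ≈ 6.75e+16.

E[X] = 262144000000000000000000 · (9/20)^{19} = 1350851717672992089/20 ≈ 6.75e+16.


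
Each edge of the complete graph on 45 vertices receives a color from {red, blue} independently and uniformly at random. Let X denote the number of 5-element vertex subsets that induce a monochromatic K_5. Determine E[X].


Let X = Σ_S X_S over the C(45, 5) = 1221759 subsets S of size 5, where X_S = 1 if the K_5 on S is monochromatic.
For a fixed S, the K_5 on S has C(5, 2) = 10 edges. P[all 10 edges red] = (1/2)^10, and likewise for blue, so P[monochromatic] = 2·(1/2)^10 = 2^{1 − 10} = 1/512.
Summing: E[X] = C(45, 5) · 2^{1 − 10} = 1221759 · 1/512 = 1221759/512.
Numerically: E[X] ≈ 2386.248.

E[X] = C(45,5)·2^(1−C(5,2)) = 1221759/512 ≈ 2386.248.


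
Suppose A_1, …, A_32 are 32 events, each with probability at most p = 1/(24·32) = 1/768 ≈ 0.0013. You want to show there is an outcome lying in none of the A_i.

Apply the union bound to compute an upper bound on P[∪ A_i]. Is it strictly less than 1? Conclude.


Union bound: P[∪_{i=1}^{32} A_i] ≤ Σ_i P[A_i] ≤ 32·p = 32·(1/768) = 1/24.
Numerically: 1/24 ≈ 0.0417.
Is 1/24 < 1? YES.
Since P[∪ A_i] ≤ 1/24 < 1, the complement has P[∩ A_i^c] ≥ 1 − 1/24 = 23/24 > 0, so some outcome avoids every A_i.

32·p = 1/24 ≈ 0.0417; existence CERTIFIED by the union bound.


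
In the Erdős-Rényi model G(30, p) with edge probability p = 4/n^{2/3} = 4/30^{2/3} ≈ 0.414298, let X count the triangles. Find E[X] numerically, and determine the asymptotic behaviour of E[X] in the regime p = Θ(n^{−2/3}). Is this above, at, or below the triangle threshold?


Number of potential triangles: C(30, 3) = 4060.
Each occurs with probability p³ ≈ (0.414298)³ ≈ 7.11111111e-02.
By linearity: E[X] = C(30, 3)·p³ ≈ 4060 · 7.11111111e-02 ≈ 288.711111.
Since α = 2/3 < 1, p = c/n^{2/3} ≫ 1/n is above the triangle threshold p ~ 1/n. Asymptotically E[X] ~ (c³/6)·n^{3(1−α)} = (4³/6)·n^{1} → ∞; triangles are abundant w.h.p.

E[X] ≈ 288.711111; in regime p = Θ(1/n^{2/3}) E[X] diverges (above the triangle threshold p ~ 1/n).


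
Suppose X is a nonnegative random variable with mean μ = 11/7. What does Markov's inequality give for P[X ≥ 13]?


μ = E[X] = 11/7, a = 13.
Markov: P[X ≥ 13] ≤ μ/a = (11/7)/13 = 11/91.
Numerically: ≈ 0.12088.
(Since a = 13 > μ = 1.57143, the bound 11/91 is < 1 and informative.)

P[X ≥ 13] ≤ 11/91 ≈ 0.12088.


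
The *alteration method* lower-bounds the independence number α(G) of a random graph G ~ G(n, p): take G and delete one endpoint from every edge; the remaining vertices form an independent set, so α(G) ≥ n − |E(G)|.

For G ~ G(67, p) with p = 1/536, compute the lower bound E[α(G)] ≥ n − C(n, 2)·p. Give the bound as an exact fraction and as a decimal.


E[|E(G)|] = C(67, 2)·p = 2211 · (1/536) = 33/8.
E[α(G)] ≥ n − E[|E(G)|] = 67 − 33/8 = 503/8.
Numerically: ≈ 62.8750.
(This is only a lower bound; the true E[α(G)] may be larger.)

E[α(G)] ≥ 503/8 ≈ 62.8750.


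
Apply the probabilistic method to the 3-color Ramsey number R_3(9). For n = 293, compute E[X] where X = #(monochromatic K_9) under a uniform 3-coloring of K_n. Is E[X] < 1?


E[X] = C(293, 9) · 3^{1 − 36} = 38740172144007620 · 3^{−35} = 38740172144007620/50031545098999707.
As a reduced fraction: E[X] = 38740172144007620/50031545098999707 ≈ 0.77431.
Is E[X] < 1? YES.
Since E[X] < 1, there exists a 3-coloring of K_{293} with no monochromatic K_9; hence R_3(9) > 293.

E[X] = 38740172144007620/50031545098999707 ≈ 0.77431; E[X] < 1, so R_3(9) > 293.


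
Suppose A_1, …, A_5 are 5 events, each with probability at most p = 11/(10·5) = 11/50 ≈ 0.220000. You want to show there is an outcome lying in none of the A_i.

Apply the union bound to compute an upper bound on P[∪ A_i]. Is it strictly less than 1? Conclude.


Union bound: P[∪_{i=1}^{5} A_i] ≤ Σ_i P[A_i] ≤ 5·p = 5·(11/50) = 11/10.
Numerically: 11/10 ≈ 1.100000.
Is 11/10 < 1? NO.
Since the bound 11/10 is ≥ 1, the union bound is uninformative here; it does NOT by itself certify existence.

5·p = 11/10 ≈ 1.100000; existence NOT certified by the union bound.


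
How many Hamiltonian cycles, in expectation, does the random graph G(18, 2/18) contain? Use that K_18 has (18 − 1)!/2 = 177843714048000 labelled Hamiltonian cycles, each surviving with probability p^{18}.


K_18 has (18 − 1)!/2 = 177843714048000 labelled Hamiltonian cycles.
For each such Hamiltonian cycle H, let X_H = 1 if all 18 edges of H are present in G. Then P[X_H = 1] = p^{18} = (1/9)^{18} = 1/150094635296999121.
Summing the indicators: E[X] = Σ_H E[X_H] = 177843714048000 · p^{18} = 177843714048000 · 1/150094635296999121 = 243955712000/205891132094649.
Numerically: E[X] ≈ 0.0011849.

E[X] = 177843714048000 · (1/9)^{18} = 243955712000/205891132094649 ≈ 0.0011849.


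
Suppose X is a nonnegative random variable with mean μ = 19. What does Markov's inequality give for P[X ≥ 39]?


μ = E[X] = 19, a = 39.
Markov: P[X ≥ 39] ≤ μ/a = (19)/39 = 19/39.
Numerically: ≈ 0.487.
(Since a = 39 > μ = 19.000, the bound 19/39 is < 1 and informative.)

P[X ≥ 39] ≤ 19/39 ≈ 0.487.


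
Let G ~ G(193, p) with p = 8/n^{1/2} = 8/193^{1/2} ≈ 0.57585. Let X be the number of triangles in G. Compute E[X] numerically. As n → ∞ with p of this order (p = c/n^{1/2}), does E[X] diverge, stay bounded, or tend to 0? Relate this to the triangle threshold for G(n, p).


Number of potential triangles: C(193, 3) = 1179616.
Each occurs with probability p³ ≈ (0.57585)³ ≈ 1.9095630e-01.
By linearity: E[X] = C(193, 3)·p³ ≈ 1179616 · 1.9095630e-01 ≈ 225255.11007.
Since α = 1/2 < 1, p = c/n^{1/2} ≫ 1/n is above the triangle threshold p ~ 1/n. Asymptotically E[X] ~ (c³/6)·n^{3(1−α)} = (8³/6)·n^{1.5} → ∞; triangles are abundant w.h.p.

E[X] ≈ 225255.11007; in regime p = Θ(1/n^{1/2}) E[X] diverges (above the triangle threshold p ~ 1/n).


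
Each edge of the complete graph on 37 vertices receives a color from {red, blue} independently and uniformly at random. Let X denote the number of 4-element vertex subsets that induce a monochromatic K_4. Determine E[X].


Let X = Σ_S X_S over the C(37, 4) = 66045 subsets S of size 4, where X_S = 1 if the K_4 on S is monochromatic.
For a fixed S, the K_4 on S has C(4, 2) = 6 edges. P[all 6 edges red] = (1/2)^6, and likewise for blue, so P[monochromatic] = 2·(1/2)^6 = 2^{1 − 6} = 1/32.
Summing: E[X] = C(37, 4) · 2^{1 − 6} = 66045 · 1/32 = 66045/32.
Numerically: E[X] ≈ 2063.906250.

E[X] = C(37,4)·2^(1−C(4,2)) = 66045/32 ≈ 2063.906250.


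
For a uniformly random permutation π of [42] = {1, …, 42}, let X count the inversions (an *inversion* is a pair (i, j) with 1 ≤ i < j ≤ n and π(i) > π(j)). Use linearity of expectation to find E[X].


Write X = Σ X_I over the C(42, 2) = 861 pairs i < j, with X_I the indicator of one inversion.
There are 861 indicators.
For each fixed pair i < j, the values π(i) and π(j) are two distinct elements of {1, …, 42} in uniformly random order; by symmetry P[π(i) > π(j)] = 1/2.
By linearity: E[X] = 861 · (1/2) = C(42, 2) · (1/2) = 861/2 = 861/2 ≈ 430.5000.

E[X] = 861/2 = 430.5000.


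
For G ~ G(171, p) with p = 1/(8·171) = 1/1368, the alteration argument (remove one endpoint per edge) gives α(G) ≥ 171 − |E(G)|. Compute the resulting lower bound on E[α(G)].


E[|E(G)|] = C(171, 2)·p = 14535 · (1/1368) = 85/8.
E[α(G)] ≥ n − E[|E(G)|] = 171 − 85/8 = 1283/8.
Numerically: ≈ 160.375.
(This is only a lower bound; the true E[α(G)] may be larger.)

E[α(G)] ≥ 1283/8 ≈ 160.375.


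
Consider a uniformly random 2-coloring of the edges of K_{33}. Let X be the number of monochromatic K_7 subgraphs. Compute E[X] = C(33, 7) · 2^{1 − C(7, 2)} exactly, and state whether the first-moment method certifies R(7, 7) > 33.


E[X] = C(33, 7) · 2^{1 − 21} = 4272048 · 2^{−20} = 4272048/1048576.
As a reduced fraction: E[X] = 267003/65536 ≈ 4.074.
Is E[X] < 1? NO.
Since E[X] ≥ 1, the first-moment bound is inconclusive at n = 33; it does NOT by itself certify R(7, 7) > 33.

E[X] = 267003/65536 ≈ 4.074; E[X] ≥ 1; first-moment method inconclusive here.


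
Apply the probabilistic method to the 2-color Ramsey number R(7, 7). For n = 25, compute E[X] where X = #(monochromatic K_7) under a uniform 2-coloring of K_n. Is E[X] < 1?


E[X] = C(25, 7) · 2^{1 − 21} = 480700 · 2^{−20} = 480700/1048576.
As a reduced fraction: E[X] = 120175/262144 ≈ 0.4584312.
Is E[X] < 1? YES.
Since E[X] < 1, there exists a 2-coloring of K_{25} with no monochromatic K_7; hence R(7, 7) > 25.

E[X] = 120175/262144 ≈ 0.4584312; E[X] < 1, so R(7, 7) > 25.


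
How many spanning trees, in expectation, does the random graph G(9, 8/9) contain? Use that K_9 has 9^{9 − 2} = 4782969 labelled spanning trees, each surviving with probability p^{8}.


K_9 has 9^{9 − 2} = 4782969 labelled spanning trees.
For each such spanning tree H, let X_H = 1 if all 8 edges of H are present in G. Then P[X_H = 1] = p^{8} = (8/9)^{8} = 16777216/43046721.
Summing the indicators: E[X] = Σ_H E[X_H] = 4782969 · p^{8} = 4782969 · 16777216/43046721 = 16777216/9.
Numerically: E[X] ≈ 1.86414e+06.

E[X] = 4782969 · (8/9)^{8} = 16777216/9 ≈ 1.86414e+06.


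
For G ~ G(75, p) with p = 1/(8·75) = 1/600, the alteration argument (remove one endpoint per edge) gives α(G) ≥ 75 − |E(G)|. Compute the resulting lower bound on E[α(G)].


E[|E(G)|] = C(75, 2)·p = 2775 · (1/600) = 37/8.
E[α(G)] ≥ n − E[|E(G)|] = 75 − 37/8 = 563/8.
Numerically: ≈ 70.37500.
(This is only a lower bound; the true E[α(G)] may be larger.)

E[α(G)] ≥ 563/8 ≈ 70.37500.


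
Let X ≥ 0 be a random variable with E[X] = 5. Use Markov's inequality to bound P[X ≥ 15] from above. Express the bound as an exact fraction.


μ = E[X] = 5, a = 15.
Markov: P[X ≥ 15] ≤ μ/a = (5)/15 = 1/3.
Numerically: ≈ 0.33333.
(Since a = 15 > μ = 5.00000, the bound 1/3 is < 1 and informative.)

P[X ≥ 15] ≤ 1/3 ≈ 0.33333.


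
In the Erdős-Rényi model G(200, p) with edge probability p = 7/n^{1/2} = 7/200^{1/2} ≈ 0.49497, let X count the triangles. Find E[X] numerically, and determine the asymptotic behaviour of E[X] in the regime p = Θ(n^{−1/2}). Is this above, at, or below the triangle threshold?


Number of potential triangles: C(200, 3) = 1313400.
Each occurs with probability p³ ≈ (0.49497)³ ≈ 1.2126881e-01.
By linearity: E[X] = C(200, 3)·p³ ≈ 1313400 · 1.2126881e-01 ≈ 159274.45896.
Since α = 1/2 < 1, p = c/n^{1/2} ≫ 1/n is above the triangle threshold p ~ 1/n. Asymptotically E[X] ~ (c³/6)·n^{3(1−α)} = (7³/6)·n^{1.5} → ∞; triangles are abundant w.h.p.

E[X] ≈ 159274.45896; in regime p = Θ(1/n^{1/2}) E[X] diverges (above the triangle threshold p ~ 1/n).


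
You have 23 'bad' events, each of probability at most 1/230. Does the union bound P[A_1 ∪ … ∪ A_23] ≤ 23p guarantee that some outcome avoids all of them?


Union bound: P[∪_{i=1}^{23} A_i] ≤ Σ_i P[A_i] ≤ 23·p = 23·(1/230) = 1/10.
Numerically: 1/10 ≈ 0.100000.
Is 1/10 < 1? YES.
Since P[∪ A_i] ≤ 1/10 < 1, the complement has P[∩ A_i^c] ≥ 1 − 1/10 = 9/10 > 0, so some outcome avoids every A_i.

23·p = 1/10 ≈ 0.100000; existence CERTIFIED by the union bound.


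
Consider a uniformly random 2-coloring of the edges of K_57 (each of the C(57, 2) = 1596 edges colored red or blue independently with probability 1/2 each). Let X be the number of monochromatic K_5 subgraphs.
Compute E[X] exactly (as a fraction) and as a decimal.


Let X = Σ_S X_S over the C(57, 5) = 4187106 subsets S of size 5, where X_S = 1 if the K_5 on S is monochromatic.
For a fixed S, the K_5 on S has C(5, 2) = 10 edges. P[all 10 edges red] = (1/2)^10, and likewise for blue, so P[monochromatic] = 2·(1/2)^10 = 2^{1 − 10} = 1/512.
By linearity of expectation: E[X] = C(57, 5) · 2^{1 − 10} = 4187106 · 1/512 = 2093553/256.
Numerically: E[X] ≈ 8177.941.

E[X] = C(57,5)·2^(1−C(5,2)) = 2093553/256 ≈ 8177.941.


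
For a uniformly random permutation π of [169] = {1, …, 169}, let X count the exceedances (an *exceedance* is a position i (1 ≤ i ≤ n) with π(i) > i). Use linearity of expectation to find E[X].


Write X = Σ_{i=1}^{169} X_i, where X_i = 1_{π(i) > i}.
For each fixed i, π(i) is uniform over {1, …, 169} (marginal of a uniform permutation), so P[π(i) > i] = (n − i)/n. Summing: Σ_{i=1}^{169} (n − i)/n = (0 + 1 + … + 168)/169 = 169(169 − 1)/(2·169) = (169 − 1)/2.
Hence E[X] = Σ_{i=1}^{169} (169 − i)/169 = 84 ≈ 84.0000.

E[X] = 84 = 84.0000.


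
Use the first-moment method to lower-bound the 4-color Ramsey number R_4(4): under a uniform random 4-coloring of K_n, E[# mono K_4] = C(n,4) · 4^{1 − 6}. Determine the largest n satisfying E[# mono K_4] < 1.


We need C(n, 4) · 4^{1 − 6} < 1, i.e. C(n, 4) < 4^{6 − 1} = 1024.
Check values of n near the boundary:
  n = 9: C(9, 4) = 126; 126 < 1024? YES
  n = 10: C(10, 4) = 210; 210 < 1024? YES
  n = 11: C(11, 4) = 330; 330 < 1024? YES
  n = 12: C(12, 4) = 495; 495 < 1024? YES
  n = 13: C(13, 4) = 715; 715 < 1024? YES
  n = 14: C(14, 4) = 1001; 1001 < 1024? YES
  n = 15: C(15, 4) = 1365; 1365 < 1024? NO
  n = 16: C(16, 4) = 1820; 1820 < 1024? NO
The largest n with C(n, 4) < 1024 is n = 14 (where E[X] = 1001/1024 ≈ 0.9775). Hence R_4(4) > 14, i.e. R_4(4) ≥ 15.

Largest n = 14; hence R_4(4) > 14.


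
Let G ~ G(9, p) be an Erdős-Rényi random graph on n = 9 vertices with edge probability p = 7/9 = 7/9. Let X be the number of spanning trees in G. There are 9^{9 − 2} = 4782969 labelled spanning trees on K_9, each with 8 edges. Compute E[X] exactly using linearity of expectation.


K_9 has 9^{9 − 2} = 4782969 labelled spanning trees.
For each such spanning tree H, let X_H = 1 if all 8 edges of H are present in G. Then P[X_H = 1] = p^{8} = (7/9)^{8} = 5764801/43046721.
By linearity of expectation: E[X] = Σ_H E[X_H] = 4782969 · p^{8} = 4782969 · 5764801/43046721 = 5764801/9.
Numerically: E[X] ≈ 6.4053e+05.

E[X] = 4782969 · (7/9)^{8} = 5764801/9 ≈ 6.4053e+05.


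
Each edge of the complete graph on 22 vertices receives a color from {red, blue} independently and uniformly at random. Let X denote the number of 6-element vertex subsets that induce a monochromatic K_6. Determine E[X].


Let X = Σ_S X_S over the C(22, 6) = 74613 subsets S of size 6, where X_S = 1 if the K_6 on S is monochromatic.
For a fixed S, the K_6 on S has C(6, 2) = 15 edges. P[all 15 edges red] = (1/2)^15, and likewise for blue, so P[monochromatic] = 2·(1/2)^15 = 2^{1 − 15} = 1/16384.
Summing: E[X] = C(22, 6) · 2^{1 − 15} = 74613 · 1/16384 = 74613/16384.
Numerically: E[X] ≈ 4.5540.

E[X] = C(22,6)·2^(1−C(6,2)) = 74613/16384 ≈ 4.5540.


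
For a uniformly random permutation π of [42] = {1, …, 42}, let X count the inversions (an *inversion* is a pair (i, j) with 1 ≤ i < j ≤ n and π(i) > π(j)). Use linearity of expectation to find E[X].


Write X = Σ X_I over the C(42, 2) = 861 pairs i < j, with X_I the indicator of one inversion.
There are 861 indicators.
For each fixed pair i < j, the values π(i) and π(j) are two distinct elements of {1, …, 42} in uniformly random order; by symmetry P[π(i) > π(j)] = 1/2.
By linearity: E[X] = 861 · (1/2) = C(42, 2) · (1/2) = 861/2 = 861/2 ≈ 430.500000.

E[X] = 861/2 = 430.500000.


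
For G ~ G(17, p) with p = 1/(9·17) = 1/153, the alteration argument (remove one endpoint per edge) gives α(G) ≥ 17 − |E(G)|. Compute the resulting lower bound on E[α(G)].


E[|E(G)|] = C(17, 2)·p = 136 · (1/153) = 8/9.
E[α(G)] ≥ n − E[|E(G)|] = 17 − 8/9 = 145/9.
Numerically: ≈ 16.111111.
(This is only a lower bound; the true E[α(G)] may be larger.)

E[α(G)] ≥ 145/9 ≈ 16.111111.


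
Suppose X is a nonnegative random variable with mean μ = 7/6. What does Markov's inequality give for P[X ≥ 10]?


μ = E[X] = 7/6, a = 10.
Markov: P[X ≥ 10] ≤ μ/a = (7/6)/10 = 7/60.
Numerically: ≈ 0.116667.
(Since a = 10 > μ = 1.166667, the bound 7/60 is < 1 and informative.)

P[X ≥ 10] ≤ 7/60 ≈ 0.116667.


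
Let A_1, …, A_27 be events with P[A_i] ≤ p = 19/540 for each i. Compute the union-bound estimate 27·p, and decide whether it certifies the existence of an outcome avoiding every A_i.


Union bound: P[∪_{i=1}^{27} A_i] ≤ Σ_i P[A_i] ≤ 27·p = 27·(19/540) = 19/20.
Numerically: 19/20 ≈ 0.950.
Is 19/20 < 1? YES.
Since P[∪ A_i] ≤ 19/20 < 1, the complement has P[∩ A_i^c] ≥ 1 − 19/20 = 1/20 > 0, so some outcome avoids every A_i.

27·p = 19/20 ≈ 0.950; existence CERTIFIED by the union bound.


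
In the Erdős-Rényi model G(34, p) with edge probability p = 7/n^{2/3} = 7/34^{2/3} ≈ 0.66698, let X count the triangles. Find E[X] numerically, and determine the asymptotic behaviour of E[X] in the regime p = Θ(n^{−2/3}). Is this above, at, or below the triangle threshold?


Number of potential triangles: C(34, 3) = 5984.
Each occurs with probability p³ ≈ (0.66698)³ ≈ 2.9671280e-01.
By linearity: E[X] = C(34, 3)·p³ ≈ 5984 · 2.9671280e-01 ≈ 1775.52941.
Since α = 2/3 < 1, p = c/n^{2/3} ≫ 1/n is above the triangle threshold p ~ 1/n. Asymptotically E[X] ~ (c³/6)·n^{3(1−α)} = (7³/6)·n^{1} → ∞; triangles are abundant w.h.p.

E[X] ≈ 1775.52941; in regime p = Θ(1/n^{2/3}) E[X] diverges (above the triangle threshold p ~ 1/n).


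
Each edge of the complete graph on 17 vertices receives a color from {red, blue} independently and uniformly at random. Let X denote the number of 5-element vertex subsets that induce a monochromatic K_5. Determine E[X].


Let X = Σ_S X_S over the C(17, 5) = 6188 subsets S of size 5, where X_S = 1 if the K_5 on S is monochromatic.
For a fixed S, the K_5 on S has C(5, 2) = 10 edges. P[all 10 edges red] = (1/2)^10, and likewise for blue, so P[monochromatic] = 2·(1/2)^10 = 2^{1 − 10} = 1/512.
By linearity of expectation: E[X] = C(17, 5) · 2^{1 − 10} = 6188 · 1/512 = 1547/128.
Numerically: E[X] ≈ 12.08594.

E[X] = C(17,5)·2^(1−C(5,2)) = 1547/128 ≈ 12.08594.


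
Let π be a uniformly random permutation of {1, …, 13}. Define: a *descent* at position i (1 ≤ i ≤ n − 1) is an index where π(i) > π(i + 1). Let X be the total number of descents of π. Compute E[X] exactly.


Write X = Σ X_I over i = 1, …, 12, with X_I the indicator of one descent.
There are 12 indicators.
For each fixed i, the pair (π(i), π(i+1)) is a uniformly random ordered pair of distinct values from {1, …, 13}; by symmetry P[π(i) > π(i+1)] = 1/2.
By linearity: E[X] = 12 · (1/2) = (13 − 1) · (1/2) = 6 ≈ 6.00000.

E[X] = 6 = 6.00000.


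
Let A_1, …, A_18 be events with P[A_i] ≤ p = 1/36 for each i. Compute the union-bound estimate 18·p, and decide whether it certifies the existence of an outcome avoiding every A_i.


Union bound: P[∪_{i=1}^{18} A_i] ≤ Σ_i P[A_i] ≤ 18·p = 18·(1/36) = 1/2.
Numerically: 1/2 ≈ 0.5000.
Is 1/2 < 1? YES.
Since P[∪ A_i] ≤ 1/2 < 1, the complement has P[∩ A_i^c] ≥ 1 − 1/2 = 1/2 > 0, so some outcome avoids every A_i.

18·p = 1/2 ≈ 0.5000; existence CERTIFIED by the union bound.


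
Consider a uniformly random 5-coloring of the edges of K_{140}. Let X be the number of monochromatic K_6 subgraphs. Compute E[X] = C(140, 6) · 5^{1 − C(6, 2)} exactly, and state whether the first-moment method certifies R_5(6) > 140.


E[X] = C(140, 6) · 5^{1 − 15} = 9381724380 · 5^{−14} = 9381724380/6103515625.
As a reduced fraction: E[X] = 1876344876/1220703125 ≈ 1.53710.
Is E[X] < 1? NO.
Since E[X] ≥ 1, the first-moment bound is inconclusive at n = 140; it does NOT by itself certify R_5(6) > 140.

E[X] = 1876344876/1220703125 ≈ 1.53710; E[X] ≥ 1; first-moment method inconclusive here.


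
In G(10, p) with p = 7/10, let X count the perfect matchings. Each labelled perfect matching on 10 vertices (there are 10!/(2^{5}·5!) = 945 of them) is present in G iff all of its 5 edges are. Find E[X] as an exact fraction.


K_10 has 10!/(2^{5}·5!) = 945 labelled perfect matchings.
For each such perfect matching H, let X_H = 1 if all 5 edges of H are present in G. Then P[X_H = 1] = p^{5} = (7/10)^{5} = 16807/100000.
By linearity: E[X] = Σ_H E[X_H] = 945 · p^{5} = 945 · 16807/100000 = 3176523/20000.
Numerically: E[X] ≈ 158.83.

E[X] = 945 · (7/10)^{5} = 3176523/20000 ≈ 158.83.


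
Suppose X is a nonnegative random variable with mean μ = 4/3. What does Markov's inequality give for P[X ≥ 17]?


μ = E[X] = 4/3, a = 17.
Markov: P[X ≥ 17] ≤ μ/a = (4/3)/17 = 4/51.
Numerically: ≈ 0.0784.
(Since a = 17 > μ = 1.3333, the bound 4/51 is < 1 and informative.)

P[X ≥ 17] ≤ 4/51 ≈ 0.0784.


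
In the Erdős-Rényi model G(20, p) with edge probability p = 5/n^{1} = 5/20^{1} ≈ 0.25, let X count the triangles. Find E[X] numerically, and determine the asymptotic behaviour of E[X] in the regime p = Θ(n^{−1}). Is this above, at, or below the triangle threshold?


Number of potential triangles: C(20, 3) = 1140.
Each occurs with probability p³ ≈ (0.25)³ ≈ 1.56250e-02.
By linearity: E[X] = C(20, 3)·p³ ≈ 1140 · 1.56250e-02 ≈ 17.812.
Here α = 1, so p = 5/n is exactly at the triangle threshold p ~ 1/n. Asymptotically E[X] → c³/6 = 5³/6 = 125/6 ≈ 20.833, a bounded constant. In this regime the triangle count is asymptotically Poisson(c³/6).

E[X] ≈ 17.812; in regime p = Θ(1/n^{1}) E[X] stays bounded (at the triangle threshold p ~ 1/n).


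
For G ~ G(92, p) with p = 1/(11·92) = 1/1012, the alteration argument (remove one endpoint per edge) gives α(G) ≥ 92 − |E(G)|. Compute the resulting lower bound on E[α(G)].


E[|E(G)|] = C(92, 2)·p = 4186 · (1/1012) = 91/22.
E[α(G)] ≥ n − E[|E(G)|] = 92 − 91/22 = 1933/22.
Numerically: ≈ 87.864.
(This is only a lower bound; the true E[α(G)] may be larger.)

E[α(G)] ≥ 1933/22 ≈ 87.864.


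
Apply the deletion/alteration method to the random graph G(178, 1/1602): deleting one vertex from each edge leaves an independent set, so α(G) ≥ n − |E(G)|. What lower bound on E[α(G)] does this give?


E[|E(G)|] = C(178, 2)·p = 15753 · (1/1602) = 59/6.
E[α(G)] ≥ n − E[|E(G)|] = 178 − 59/6 = 1009/6.
Numerically: ≈ 168.166667.
(This is only a lower bound; the true E[α(G)] may be larger.)

E[α(G)] ≥ 1009/6 ≈ 168.166667.


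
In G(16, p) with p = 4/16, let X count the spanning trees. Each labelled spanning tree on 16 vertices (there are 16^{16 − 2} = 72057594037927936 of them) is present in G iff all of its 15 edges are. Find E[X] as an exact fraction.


K_16 has 16^{16 − 2} = 72057594037927936 labelled spanning trees.
For each such spanning tree H, let X_H = 1 if all 15 edges of H are present in G. Then P[X_H = 1] = p^{15} = (1/4)^{15} = 1/1073741824.
By linearity of expectation: E[X] = Σ_H E[X_H] = 72057594037927936 · p^{15} = 72057594037927936 · 1/1073741824 = 67108864.
Numerically: E[X] ≈ 6.7109e+07.

E[X] = 72057594037927936 · (1/4)^{15} = 67108864 ≈ 6.7109e+07.


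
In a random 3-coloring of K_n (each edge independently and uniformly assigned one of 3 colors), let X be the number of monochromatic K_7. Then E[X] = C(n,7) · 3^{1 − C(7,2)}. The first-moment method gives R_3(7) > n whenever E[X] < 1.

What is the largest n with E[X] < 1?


We need C(n, 7) · 3^{1 − 21} < 1, i.e. C(n, 7) < 3^{21 − 1} = 3486784401.
Check values of n near the boundary:
  n = 80: C(80, 7) = 3176716400; 3176716400 < 3486784401? YES
  n = 81: C(81, 7) = 3477216600; 3477216600 < 3486784401? YES
  n = 82: C(82, 7) = 3801756816; 3801756816 < 3486784401? NO
  n = 83: C(83, 7) = 4151918628; 4151918628 < 3486784401? NO
  n = 84: C(84, 7) = 4529365776; 4529365776 < 3486784401? NO
The largest n with C(n, 7) < 3486784401 is n = 81 (where E[X] = 42928600/43046721 ≈ 0.9972560). Hence R_3(7) > 81, i.e. R_3(7) ≥ 82.

Largest n = 81; hence R_3(7) > 81.


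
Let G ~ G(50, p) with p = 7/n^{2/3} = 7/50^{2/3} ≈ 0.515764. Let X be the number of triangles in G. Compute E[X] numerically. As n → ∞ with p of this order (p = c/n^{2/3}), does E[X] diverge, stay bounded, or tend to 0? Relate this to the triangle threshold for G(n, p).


Number of potential triangles: C(50, 3) = 19600.
Each occurs with probability p³ ≈ (0.515764)³ ≈ 1.37200000e-01.
By linearity: E[X] = C(50, 3)·p³ ≈ 19600 · 1.37200000e-01 ≈ 2689.120000.
Since α = 2/3 < 1, p = c/n^{2/3} ≫ 1/n is above the triangle threshold p ~ 1/n. Asymptotically E[X] ~ (c³/6)·n^{3(1−α)} = (7³/6)·n^{1} → ∞; triangles are abundant w.h.p.

E[X] ≈ 2689.120000; in regime p = Θ(1/n^{2/3}) E[X] diverges (above the triangle threshold p ~ 1/n).


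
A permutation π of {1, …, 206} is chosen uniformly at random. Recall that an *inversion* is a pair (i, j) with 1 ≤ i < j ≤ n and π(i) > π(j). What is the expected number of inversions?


Write X = Σ X_I over the C(206, 2) = 21115 pairs i < j, with X_I the indicator of one inversion.
There are 21115 indicators.
For each fixed pair i < j, the values π(i) and π(j) are two distinct elements of {1, …, 206} in uniformly random order; by symmetry P[π(i) > π(j)] = 1/2.
By linearity: E[X] = 21115 · (1/2) = C(206, 2) · (1/2) = 21115/2 = 21115/2 ≈ 10557.5000.

E[X] = 21115/2 = 10557.5000.


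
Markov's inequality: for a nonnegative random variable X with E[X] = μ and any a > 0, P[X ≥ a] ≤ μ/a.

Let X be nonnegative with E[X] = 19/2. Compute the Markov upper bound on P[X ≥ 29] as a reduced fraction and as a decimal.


μ = E[X] = 19/2, a = 29.
Markov: P[X ≥ 29] ≤ μ/a = (19/2)/29 = 19/58.
Numerically: ≈ 0.327586.
(Since a = 29 > μ = 9.500000, the bound 19/58 is < 1 and informative.)

P[X ≥ 29] ≤ 19/58 ≈ 0.327586.


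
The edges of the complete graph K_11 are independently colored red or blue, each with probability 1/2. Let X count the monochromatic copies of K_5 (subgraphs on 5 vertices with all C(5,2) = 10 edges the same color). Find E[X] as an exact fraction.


Let X = Σ_S X_S over the C(11, 5) = 462 subsets S of size 5, where X_S = 1 if the K_5 on S is monochromatic.
For a fixed S, the K_5 on S has C(5, 2) = 10 edges. P[all 10 edges red] = (1/2)^10, and likewise for blue, so P[monochromatic] = 2·(1/2)^10 = 2^{1 − 10} = 1/512.
By linearity: E[X] = C(11, 5) · 2^{1 − 10} = 462 · 1/512 = 231/256.
Numerically: E[X] ≈ 0.902.

E[X] = C(11,5)·2^(1−C(5,2)) = 231/256 ≈ 0.902.


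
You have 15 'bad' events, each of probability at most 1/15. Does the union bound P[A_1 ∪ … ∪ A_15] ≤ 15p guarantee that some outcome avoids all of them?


Union bound: P[∪_{i=1}^{15} A_i] ≤ Σ_i P[A_i] ≤ 15·p = 15·(1/15) = 1.
Numerically: 1 ≈ 1.00000.
Is 1 < 1? NO.
Since the bound 1 is ≥ 1, the union bound is uninformative here; it does NOT by itself certify existence.

15·p = 1 ≈ 1.00000; existence NOT certified by the union bound.


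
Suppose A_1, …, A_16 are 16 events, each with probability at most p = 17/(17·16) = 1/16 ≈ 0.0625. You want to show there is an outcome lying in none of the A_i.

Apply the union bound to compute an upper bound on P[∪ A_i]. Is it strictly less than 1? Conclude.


Union bound: P[∪_{i=1}^{16} A_i] ≤ Σ_i P[A_i] ≤ 16·p = 16·(1/16) = 1.
Numerically: 1 ≈ 1.0000.
Is 1 < 1? NO.
Since the bound 1 is ≥ 1, the union bound is uninformative here; it does NOT by itself certify existence.

16·p = 1 ≈ 1.0000; existence NOT certified by the union bound.
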